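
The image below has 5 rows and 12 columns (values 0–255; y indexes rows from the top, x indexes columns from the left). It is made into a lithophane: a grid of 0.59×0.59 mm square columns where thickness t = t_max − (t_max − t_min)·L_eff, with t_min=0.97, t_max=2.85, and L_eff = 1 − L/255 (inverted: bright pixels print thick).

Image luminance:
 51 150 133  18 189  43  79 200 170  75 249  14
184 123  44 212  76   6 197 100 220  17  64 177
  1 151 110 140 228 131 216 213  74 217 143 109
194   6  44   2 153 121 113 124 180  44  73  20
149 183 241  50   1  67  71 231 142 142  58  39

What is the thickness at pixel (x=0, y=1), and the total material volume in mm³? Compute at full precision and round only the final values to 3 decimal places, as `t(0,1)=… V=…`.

t(0,1)=2.327 V=38.152

span = t_max - t_min = 2.85 - 0.97 = 1.880
L(0,1) = 184, L_eff = 1 - 184/255 = 0.278431 (inverted)
t(0,1) = 2.85 - 1.880·0.278431 = 2.327
Σt over all 5·12 pixels = 232903/2125 ≈ 109.6014118
V = pitch²·Σt = 0.59²·232903/2125 = 38.152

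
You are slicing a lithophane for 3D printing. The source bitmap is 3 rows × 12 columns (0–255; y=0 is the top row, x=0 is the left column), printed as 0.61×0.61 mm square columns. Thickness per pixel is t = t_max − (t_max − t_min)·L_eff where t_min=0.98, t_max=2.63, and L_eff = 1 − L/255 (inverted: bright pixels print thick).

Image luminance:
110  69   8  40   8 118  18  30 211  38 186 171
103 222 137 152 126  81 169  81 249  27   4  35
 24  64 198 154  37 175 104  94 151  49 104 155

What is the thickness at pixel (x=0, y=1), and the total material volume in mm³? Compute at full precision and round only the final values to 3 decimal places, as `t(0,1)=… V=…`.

span = t_max - t_min = 2.63 - 0.98 = 1.650
L(0,1) = 103, L_eff = 1 - 103/255 = 0.596078 (inverted)
t(0,1) = 2.63 - 1.650·0.596078 = 1.646
Σt over all 3·12 pixels = 50349/850 ≈ 59.2341176
V = pitch²·Σt = 0.61²·50349/850 = 22.041

t(0,1)=1.646 V=22.041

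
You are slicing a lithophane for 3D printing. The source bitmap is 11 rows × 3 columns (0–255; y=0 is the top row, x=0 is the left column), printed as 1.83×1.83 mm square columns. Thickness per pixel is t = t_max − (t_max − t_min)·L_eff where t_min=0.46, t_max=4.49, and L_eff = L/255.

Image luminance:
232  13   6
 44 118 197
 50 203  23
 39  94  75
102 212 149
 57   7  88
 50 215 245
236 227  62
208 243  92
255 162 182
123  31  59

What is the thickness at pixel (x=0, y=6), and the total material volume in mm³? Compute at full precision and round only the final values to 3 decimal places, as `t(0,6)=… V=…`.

t(0,6)=3.700 V=279.264

span = t_max - t_min = 4.49 - 0.46 = 4.030
L(0,6) = 50, L_eff = 50/255 = 0.196078
t(0,6) = 4.49 - 4.030·0.196078 = 3.700
Σt over all 11·3 pixels = 1063219/12750 ≈ 83.3897255
V = pitch²·Σt = 1.83²·1063219/12750 = 279.264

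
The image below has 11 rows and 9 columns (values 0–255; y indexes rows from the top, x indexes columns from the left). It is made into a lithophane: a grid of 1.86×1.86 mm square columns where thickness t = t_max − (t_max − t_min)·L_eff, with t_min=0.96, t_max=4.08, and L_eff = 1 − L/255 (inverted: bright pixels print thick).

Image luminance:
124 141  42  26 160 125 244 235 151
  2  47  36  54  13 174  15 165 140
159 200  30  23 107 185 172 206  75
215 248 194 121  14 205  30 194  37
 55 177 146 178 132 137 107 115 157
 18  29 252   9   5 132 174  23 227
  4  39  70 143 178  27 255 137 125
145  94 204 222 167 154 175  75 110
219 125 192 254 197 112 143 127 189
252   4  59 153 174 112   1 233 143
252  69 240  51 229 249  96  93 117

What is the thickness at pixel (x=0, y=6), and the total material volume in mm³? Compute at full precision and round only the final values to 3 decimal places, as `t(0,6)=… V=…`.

t(0,6)=1.009 V=870.233

span = t_max - t_min = 4.08 - 0.96 = 3.120
L(0,6) = 4, L_eff = 1 - 4/255 = 0.984314 (inverted)
t(0,6) = 4.08 - 3.120·0.984314 = 1.009
Σt over all 11·9 pixels = 534526/2125 ≈ 251.5416471
V = pitch²·Σt = 1.86²·534526/2125 = 870.233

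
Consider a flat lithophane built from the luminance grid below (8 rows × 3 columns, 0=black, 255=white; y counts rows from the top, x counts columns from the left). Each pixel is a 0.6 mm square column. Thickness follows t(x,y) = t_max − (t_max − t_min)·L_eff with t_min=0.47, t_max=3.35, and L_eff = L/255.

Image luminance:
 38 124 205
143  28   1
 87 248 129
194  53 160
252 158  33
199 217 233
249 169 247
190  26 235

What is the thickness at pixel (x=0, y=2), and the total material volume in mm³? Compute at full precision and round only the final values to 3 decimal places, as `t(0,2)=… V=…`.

span = t_max - t_min = 3.35 - 0.47 = 2.880
L(0,2) = 87, L_eff = 87/255 = 0.341176
t(0,2) = 3.35 - 2.880·0.341176 = 2.367
Σt over all 8·3 pixels = 84018/2125 ≈ 39.5378824
V = pitch²·Σt = 0.6²·84018/2125 = 14.234

t(0,2)=2.367 V=14.234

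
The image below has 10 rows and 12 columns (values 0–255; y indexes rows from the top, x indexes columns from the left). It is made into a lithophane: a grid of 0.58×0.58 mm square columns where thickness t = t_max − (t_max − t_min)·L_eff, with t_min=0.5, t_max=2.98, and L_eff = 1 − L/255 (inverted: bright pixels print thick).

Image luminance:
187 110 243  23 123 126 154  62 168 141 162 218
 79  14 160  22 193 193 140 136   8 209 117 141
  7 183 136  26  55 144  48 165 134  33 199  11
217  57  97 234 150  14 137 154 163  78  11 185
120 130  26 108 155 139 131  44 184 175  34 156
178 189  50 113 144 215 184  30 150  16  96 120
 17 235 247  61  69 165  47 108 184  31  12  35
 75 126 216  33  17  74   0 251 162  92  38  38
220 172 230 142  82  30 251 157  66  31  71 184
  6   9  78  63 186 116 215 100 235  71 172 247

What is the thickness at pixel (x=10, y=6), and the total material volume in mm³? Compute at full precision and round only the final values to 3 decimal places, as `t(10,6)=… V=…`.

t(10,6)=0.617 V=66.383

span = t_max - t_min = 2.98 - 0.5 = 2.480
L(10,6) = 12, L_eff = 1 - 12/255 = 0.952941 (inverted)
t(10,6) = 2.98 - 2.480·0.952941 = 0.617
Σt over all 10·12 pixels = 419334/2125 ≈ 197.3336471
V = pitch²·Σt = 0.58²·419334/2125 = 66.383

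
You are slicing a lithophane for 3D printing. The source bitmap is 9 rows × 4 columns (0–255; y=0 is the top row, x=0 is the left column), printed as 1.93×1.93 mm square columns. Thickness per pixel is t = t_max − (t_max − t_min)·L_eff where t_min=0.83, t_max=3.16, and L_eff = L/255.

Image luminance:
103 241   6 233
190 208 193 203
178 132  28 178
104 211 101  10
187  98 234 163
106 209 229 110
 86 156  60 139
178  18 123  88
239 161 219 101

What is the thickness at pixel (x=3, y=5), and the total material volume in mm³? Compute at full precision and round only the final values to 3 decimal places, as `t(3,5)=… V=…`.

span = t_max - t_min = 3.16 - 0.83 = 2.330
L(3,5) = 110, L_eff = 110/255 = 0.431373
t(3,5) = 3.16 - 2.330·0.431373 = 2.155
Σt over all 9·4 pixels = 561307/8500 ≈ 66.0361176
V = pitch²·Σt = 1.93²·561307/8500 = 245.978

t(3,5)=2.155 V=245.978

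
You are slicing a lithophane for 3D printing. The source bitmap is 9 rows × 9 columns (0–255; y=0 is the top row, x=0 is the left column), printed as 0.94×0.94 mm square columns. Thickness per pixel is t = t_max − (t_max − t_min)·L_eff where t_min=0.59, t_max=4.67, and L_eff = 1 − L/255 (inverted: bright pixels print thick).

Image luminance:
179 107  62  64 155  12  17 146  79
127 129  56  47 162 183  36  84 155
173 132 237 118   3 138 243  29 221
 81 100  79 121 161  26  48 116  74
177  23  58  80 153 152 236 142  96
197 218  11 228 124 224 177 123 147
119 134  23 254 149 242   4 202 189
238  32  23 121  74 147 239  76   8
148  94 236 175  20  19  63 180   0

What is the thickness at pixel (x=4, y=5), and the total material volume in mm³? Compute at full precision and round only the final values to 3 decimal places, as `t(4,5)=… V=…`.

t(4,5)=2.574 V=179.009

span = t_max - t_min = 4.67 - 0.59 = 4.080
L(4,5) = 124, L_eff = 1 - 124/255 = 0.513725 (inverted)
t(4,5) = 4.67 - 4.080·0.513725 = 2.574
Σt over all 9·9 pixels = 202.59
V = pitch²·Σt = 0.94²·202.59 = 179.009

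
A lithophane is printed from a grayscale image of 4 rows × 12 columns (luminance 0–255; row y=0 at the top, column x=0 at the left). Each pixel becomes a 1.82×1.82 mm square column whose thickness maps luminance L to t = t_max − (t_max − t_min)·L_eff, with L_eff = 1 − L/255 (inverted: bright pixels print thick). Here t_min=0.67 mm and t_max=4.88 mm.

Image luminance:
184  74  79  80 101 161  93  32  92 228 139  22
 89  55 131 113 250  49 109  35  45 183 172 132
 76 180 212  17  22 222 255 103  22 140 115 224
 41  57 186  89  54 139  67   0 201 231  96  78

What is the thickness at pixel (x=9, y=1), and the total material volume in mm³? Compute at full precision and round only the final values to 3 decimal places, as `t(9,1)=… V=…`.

t(9,1)=3.691 V=405.939

span = t_max - t_min = 4.88 - 0.67 = 4.210
L(9,1) = 183, L_eff = 1 - 183/255 = 0.282353 (inverted)
t(9,1) = 4.88 - 4.210·0.282353 = 3.691
Σt over all 4·12 pixels = 208337/1700 ≈ 122.5511765
V = pitch²·Σt = 1.82²·208337/1700 = 405.939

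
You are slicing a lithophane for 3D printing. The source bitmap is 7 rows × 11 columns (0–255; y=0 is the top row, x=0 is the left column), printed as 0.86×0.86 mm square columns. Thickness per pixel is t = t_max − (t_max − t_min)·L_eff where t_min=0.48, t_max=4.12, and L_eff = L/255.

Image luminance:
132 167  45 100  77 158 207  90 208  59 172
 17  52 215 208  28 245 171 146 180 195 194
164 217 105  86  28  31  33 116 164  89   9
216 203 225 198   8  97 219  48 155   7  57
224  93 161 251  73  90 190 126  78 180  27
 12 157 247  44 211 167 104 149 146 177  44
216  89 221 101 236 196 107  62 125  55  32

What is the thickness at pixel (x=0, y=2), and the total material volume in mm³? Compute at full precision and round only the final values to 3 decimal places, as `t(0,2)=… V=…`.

t(0,2)=1.779 V=129.774

span = t_max - t_min = 4.12 - 0.48 = 3.640
L(0,2) = 164, L_eff = 164/255 = 0.643137
t(0,2) = 4.12 - 3.640·0.643137 = 1.779
Σt over all 7·11 pixels = 1118593/6375 ≈ 175.4655686
V = pitch²·Σt = 0.86²·1118593/6375 = 129.774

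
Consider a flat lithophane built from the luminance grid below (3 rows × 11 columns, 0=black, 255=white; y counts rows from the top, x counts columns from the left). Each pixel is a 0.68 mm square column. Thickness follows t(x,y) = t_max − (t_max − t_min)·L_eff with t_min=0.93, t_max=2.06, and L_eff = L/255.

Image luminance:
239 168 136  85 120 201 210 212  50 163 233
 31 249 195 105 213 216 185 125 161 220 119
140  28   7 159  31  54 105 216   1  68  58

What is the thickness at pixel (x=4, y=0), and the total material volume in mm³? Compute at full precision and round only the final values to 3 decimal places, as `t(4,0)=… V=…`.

span = t_max - t_min = 2.06 - 0.93 = 1.130
L(4,0) = 120, L_eff = 120/255 = 0.470588
t(4,0) = 2.06 - 1.130·0.470588 = 1.528
Σt over all 3·11 pixels = 408217/8500 ≈ 48.0255294
V = pitch²·Σt = 0.68²·408217/8500 = 22.207

t(4,0)=1.528 V=22.207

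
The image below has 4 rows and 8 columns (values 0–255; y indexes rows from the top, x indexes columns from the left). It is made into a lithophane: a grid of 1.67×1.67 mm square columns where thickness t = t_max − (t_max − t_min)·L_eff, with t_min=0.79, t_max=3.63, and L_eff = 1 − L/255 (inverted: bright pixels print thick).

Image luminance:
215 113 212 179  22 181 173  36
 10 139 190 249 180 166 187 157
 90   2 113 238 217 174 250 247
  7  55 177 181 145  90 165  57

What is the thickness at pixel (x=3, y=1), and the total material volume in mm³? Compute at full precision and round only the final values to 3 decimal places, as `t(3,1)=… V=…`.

span = t_max - t_min = 3.63 - 0.79 = 2.840
L(3,1) = 249, L_eff = 1 - 249/255 = 0.023529 (inverted)
t(3,1) = 3.63 - 2.840·0.023529 = 3.563
Σt over all 4·8 pixels = 162989/2125 ≈ 76.7007059
V = pitch²·Σt = 1.67²·162989/2125 = 213.911

t(3,1)=3.563 V=213.911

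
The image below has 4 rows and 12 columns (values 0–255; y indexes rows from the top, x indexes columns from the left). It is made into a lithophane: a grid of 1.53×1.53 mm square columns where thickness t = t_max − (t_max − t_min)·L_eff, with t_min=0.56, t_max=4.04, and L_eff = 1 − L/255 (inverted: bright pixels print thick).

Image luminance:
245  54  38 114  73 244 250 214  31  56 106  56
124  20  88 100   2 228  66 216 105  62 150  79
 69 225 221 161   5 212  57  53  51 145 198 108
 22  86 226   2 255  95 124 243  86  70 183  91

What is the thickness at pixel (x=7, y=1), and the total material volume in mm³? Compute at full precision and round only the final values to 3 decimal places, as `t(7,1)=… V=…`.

t(7,1)=3.508 V=245.305

span = t_max - t_min = 4.04 - 0.56 = 3.480
L(7,1) = 216, L_eff = 1 - 216/255 = 0.152941 (inverted)
t(7,1) = 4.04 - 3.480·0.152941 = 3.508
Σt over all 4·12 pixels = 222681/2125 ≈ 104.7910588
V = pitch²·Σt = 1.53²·222681/2125 = 245.305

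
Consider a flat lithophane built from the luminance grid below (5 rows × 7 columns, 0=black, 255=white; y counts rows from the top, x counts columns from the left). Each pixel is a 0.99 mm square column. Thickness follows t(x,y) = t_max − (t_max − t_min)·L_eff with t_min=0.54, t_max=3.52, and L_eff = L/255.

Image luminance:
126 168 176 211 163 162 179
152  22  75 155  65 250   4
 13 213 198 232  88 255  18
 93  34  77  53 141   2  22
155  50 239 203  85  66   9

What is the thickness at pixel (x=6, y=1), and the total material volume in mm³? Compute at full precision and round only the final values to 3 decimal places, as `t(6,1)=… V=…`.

span = t_max - t_min = 3.52 - 0.54 = 2.980
L(6,1) = 4, L_eff = 4/255 = 0.015686
t(6,1) = 3.52 - 2.980·0.015686 = 3.473
Σt over all 5·7 pixels = 475927/6375 ≈ 74.6552157
V = pitch²·Σt = 0.99²·475927/6375 = 73.170

t(6,1)=3.473 V=73.170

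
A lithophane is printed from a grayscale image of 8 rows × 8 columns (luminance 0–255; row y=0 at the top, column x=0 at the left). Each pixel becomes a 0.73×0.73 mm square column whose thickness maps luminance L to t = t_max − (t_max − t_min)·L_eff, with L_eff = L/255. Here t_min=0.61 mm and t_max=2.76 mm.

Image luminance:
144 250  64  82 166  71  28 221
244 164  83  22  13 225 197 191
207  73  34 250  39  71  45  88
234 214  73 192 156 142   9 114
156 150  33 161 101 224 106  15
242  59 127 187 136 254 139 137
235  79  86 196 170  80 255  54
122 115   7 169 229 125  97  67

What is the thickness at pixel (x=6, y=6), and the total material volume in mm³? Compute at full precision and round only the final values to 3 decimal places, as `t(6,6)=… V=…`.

span = t_max - t_min = 2.76 - 0.61 = 2.150
L(6,6) = 255, L_eff = 255/255 = 1.000000
t(6,6) = 2.76 - 2.150·1.000000 = 0.610
Σt over all 8·8 pixels = 538847/5100 ≈ 105.6562745
V = pitch²·Σt = 0.73²·538847/5100 = 56.304

t(6,6)=0.610 V=56.304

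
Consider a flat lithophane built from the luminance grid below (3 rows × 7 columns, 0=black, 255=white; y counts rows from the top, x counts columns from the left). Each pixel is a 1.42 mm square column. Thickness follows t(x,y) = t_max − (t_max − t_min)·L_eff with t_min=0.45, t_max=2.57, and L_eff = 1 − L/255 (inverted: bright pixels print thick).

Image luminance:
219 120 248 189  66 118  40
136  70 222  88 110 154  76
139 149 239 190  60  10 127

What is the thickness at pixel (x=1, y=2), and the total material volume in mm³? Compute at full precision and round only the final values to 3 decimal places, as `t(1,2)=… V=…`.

t(1,2)=1.689 V=65.491

span = t_max - t_min = 2.57 - 0.45 = 2.120
L(1,2) = 149, L_eff = 1 - 149/255 = 0.415686 (inverted)
t(1,2) = 2.57 - 2.120·0.415686 = 1.689
Σt over all 3·7 pixels = 165643/5100 ≈ 32.4790196
V = pitch²·Σt = 1.42²·165643/5100 = 65.491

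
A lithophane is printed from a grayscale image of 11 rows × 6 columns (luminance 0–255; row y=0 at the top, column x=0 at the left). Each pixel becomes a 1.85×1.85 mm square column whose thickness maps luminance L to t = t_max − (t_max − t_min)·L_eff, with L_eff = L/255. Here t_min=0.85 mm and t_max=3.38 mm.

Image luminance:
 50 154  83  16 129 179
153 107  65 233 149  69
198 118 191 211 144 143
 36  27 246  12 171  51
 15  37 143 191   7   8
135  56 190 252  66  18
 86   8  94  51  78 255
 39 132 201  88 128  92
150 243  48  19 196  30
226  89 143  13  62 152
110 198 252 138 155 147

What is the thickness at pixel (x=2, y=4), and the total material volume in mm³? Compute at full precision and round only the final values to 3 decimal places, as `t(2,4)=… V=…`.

span = t_max - t_min = 3.38 - 0.85 = 2.530
L(2,4) = 143, L_eff = 143/255 = 0.560784
t(2,4) = 3.38 - 2.530·0.560784 = 1.961
Σt over all 11·6 pixels = 936628/6375 ≈ 146.9220392
V = pitch²·Σt = 1.85²·936628/6375 = 502.841

t(2,4)=1.961 V=502.841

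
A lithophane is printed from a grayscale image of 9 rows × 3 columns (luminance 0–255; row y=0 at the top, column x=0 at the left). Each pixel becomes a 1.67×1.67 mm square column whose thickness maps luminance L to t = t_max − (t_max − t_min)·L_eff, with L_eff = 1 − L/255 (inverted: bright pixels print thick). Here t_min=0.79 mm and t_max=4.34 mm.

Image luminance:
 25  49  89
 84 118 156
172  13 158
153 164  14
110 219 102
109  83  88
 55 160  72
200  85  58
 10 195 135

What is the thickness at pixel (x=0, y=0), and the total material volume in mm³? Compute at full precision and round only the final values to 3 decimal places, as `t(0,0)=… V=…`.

t(0,0)=1.138 V=171.150

span = t_max - t_min = 4.34 - 0.79 = 3.550
L(0,0) = 25, L_eff = 1 - 25/255 = 0.901961 (inverted)
t(0,0) = 4.34 - 3.550·0.901961 = 1.138
Σt over all 9·3 pixels = 312979/5100 ≈ 61.3684314
V = pitch²·Σt = 1.67²·312979/5100 = 171.150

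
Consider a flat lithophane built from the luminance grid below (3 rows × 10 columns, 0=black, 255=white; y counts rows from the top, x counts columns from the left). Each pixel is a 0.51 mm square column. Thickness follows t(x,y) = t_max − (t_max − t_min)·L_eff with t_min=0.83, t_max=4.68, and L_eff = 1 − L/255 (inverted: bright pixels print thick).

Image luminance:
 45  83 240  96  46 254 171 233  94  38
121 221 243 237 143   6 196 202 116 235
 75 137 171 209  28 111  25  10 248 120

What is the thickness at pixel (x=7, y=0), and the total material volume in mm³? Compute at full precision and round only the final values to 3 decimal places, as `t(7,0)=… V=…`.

t(7,0)=4.348 V=22.789

span = t_max - t_min = 4.68 - 0.83 = 3.850
L(7,0) = 233, L_eff = 1 - 233/255 = 0.086275 (inverted)
t(7,0) = 4.68 - 3.850·0.086275 = 4.348
Σt over all 3·10 pixels = 111712/1275 ≈ 87.6172549
V = pitch²·Σt = 0.51²·111712/1275 = 22.789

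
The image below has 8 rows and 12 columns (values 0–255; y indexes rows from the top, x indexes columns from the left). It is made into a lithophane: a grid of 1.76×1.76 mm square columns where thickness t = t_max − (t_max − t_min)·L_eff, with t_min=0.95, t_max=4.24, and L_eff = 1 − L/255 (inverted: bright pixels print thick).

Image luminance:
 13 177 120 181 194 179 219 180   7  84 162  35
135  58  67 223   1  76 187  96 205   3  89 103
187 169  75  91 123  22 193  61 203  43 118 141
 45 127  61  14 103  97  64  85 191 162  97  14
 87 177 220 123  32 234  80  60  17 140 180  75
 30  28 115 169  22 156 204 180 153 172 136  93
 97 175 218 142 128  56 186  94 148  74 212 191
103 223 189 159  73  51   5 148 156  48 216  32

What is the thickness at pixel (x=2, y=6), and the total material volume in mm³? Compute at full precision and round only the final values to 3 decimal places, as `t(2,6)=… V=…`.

t(2,6)=3.763 V=733.587

span = t_max - t_min = 4.24 - 0.95 = 3.290
L(2,6) = 218, L_eff = 1 - 218/255 = 0.145098 (inverted)
t(2,6) = 4.24 - 3.290·0.145098 = 3.763
Σt over all 8·12 pixels = 6039023/25500 ≈ 236.8244314
V = pitch²·Σt = 1.76²·6039023/25500 = 733.587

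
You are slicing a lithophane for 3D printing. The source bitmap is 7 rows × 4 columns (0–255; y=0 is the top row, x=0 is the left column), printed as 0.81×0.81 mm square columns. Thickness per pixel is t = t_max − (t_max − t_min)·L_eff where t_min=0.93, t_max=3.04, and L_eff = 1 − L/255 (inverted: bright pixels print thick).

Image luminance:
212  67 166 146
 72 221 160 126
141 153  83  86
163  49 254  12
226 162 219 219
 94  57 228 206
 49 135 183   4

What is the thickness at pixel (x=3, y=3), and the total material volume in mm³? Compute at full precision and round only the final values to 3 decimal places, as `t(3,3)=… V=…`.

span = t_max - t_min = 3.04 - 0.93 = 2.110
L(3,3) = 12, L_eff = 1 - 12/255 = 0.952941 (inverted)
t(3,3) = 3.04 - 2.110·0.952941 = 1.029
Σt over all 7·4 pixels = 87379/1500 ≈ 58.2526667
V = pitch²·Σt = 0.81²·87379/1500 = 38.220

t(3,3)=1.029 V=38.220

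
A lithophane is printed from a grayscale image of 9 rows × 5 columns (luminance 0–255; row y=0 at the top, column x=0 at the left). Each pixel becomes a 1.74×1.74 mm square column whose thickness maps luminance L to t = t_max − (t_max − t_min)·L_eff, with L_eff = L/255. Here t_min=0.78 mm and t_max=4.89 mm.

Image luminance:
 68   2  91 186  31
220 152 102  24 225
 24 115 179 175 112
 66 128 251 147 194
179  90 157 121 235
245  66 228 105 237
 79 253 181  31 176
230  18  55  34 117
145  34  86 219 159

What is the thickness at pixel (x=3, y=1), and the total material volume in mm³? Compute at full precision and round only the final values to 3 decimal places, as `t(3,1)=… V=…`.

t(3,1)=4.503 V=374.803

span = t_max - t_min = 4.89 - 0.78 = 4.110
L(3,1) = 24, L_eff = 24/255 = 0.094118
t(3,1) = 4.89 - 4.110·0.094118 = 4.503
Σt over all 9·5 pixels = 1052261/8500 ≈ 123.7954118
V = pitch²·Σt = 1.74²·1052261/8500 = 374.803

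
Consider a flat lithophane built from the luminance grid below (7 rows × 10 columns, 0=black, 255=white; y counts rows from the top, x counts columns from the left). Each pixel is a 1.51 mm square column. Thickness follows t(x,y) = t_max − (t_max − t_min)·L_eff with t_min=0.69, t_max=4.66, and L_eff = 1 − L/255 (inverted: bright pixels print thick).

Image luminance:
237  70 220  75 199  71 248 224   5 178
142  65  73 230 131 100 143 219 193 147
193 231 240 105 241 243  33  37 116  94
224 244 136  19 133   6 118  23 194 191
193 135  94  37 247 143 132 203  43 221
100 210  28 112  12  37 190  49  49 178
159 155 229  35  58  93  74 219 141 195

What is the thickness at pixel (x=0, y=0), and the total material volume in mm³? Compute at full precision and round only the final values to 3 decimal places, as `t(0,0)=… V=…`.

span = t_max - t_min = 4.66 - 0.69 = 3.970
L(0,0) = 237, L_eff = 1 - 237/255 = 0.070588 (inverted)
t(0,0) = 4.66 - 3.970·0.070588 = 4.380
Σt over all 7·10 pixels = 1256941/6375 ≈ 197.1672157
V = pitch²·Σt = 1.51²·1256941/6375 = 449.561

t(0,0)=4.380 V=449.561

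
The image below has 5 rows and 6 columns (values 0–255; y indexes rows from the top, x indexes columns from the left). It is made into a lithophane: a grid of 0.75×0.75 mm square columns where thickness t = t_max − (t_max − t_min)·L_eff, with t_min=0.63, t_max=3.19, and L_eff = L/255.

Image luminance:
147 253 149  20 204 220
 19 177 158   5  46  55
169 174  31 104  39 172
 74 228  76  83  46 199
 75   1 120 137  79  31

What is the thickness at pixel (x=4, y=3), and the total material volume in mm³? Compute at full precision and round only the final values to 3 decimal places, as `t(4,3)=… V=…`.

span = t_max - t_min = 3.19 - 0.63 = 2.560
L(4,3) = 46, L_eff = 46/255 = 0.180392
t(4,3) = 3.19 - 2.560·0.180392 = 2.728
Σt over all 5·6 pixels = 266309/4250 ≈ 62.6609412
V = pitch²·Σt = 0.75²·266309/4250 = 35.247

t(4,3)=2.728 V=35.247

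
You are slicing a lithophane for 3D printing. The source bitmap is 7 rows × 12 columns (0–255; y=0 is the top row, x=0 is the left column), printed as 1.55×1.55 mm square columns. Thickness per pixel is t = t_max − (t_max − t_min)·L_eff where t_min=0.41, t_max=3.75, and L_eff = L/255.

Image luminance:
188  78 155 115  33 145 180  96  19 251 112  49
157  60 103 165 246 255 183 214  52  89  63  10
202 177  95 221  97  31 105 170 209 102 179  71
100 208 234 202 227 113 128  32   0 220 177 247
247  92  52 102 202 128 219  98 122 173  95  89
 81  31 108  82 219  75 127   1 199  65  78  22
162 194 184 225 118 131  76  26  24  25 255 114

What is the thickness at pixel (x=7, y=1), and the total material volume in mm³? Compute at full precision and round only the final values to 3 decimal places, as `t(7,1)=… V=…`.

span = t_max - t_min = 3.75 - 0.41 = 3.340
L(7,1) = 214, L_eff = 214/255 = 0.839216
t(7,1) = 3.75 - 3.340·0.839216 = 0.947
Σt over all 7·12 pixels = 368608/2125 ≈ 173.4625882
V = pitch²·Σt = 1.55²·368608/2125 = 416.744

t(7,1)=0.947 V=416.744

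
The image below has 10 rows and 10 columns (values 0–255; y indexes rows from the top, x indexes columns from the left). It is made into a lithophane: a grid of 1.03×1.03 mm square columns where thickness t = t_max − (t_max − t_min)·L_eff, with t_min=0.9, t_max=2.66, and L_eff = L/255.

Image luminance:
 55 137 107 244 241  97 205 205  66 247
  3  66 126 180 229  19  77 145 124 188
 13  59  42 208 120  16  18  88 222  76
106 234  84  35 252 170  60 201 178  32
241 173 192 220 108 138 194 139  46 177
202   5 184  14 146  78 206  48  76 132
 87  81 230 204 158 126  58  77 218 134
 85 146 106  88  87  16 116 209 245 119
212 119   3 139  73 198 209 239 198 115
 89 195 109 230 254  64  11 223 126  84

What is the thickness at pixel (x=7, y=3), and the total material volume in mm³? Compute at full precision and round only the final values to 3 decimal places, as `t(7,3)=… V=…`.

span = t_max - t_min = 2.66 - 0.9 = 1.760
L(7,3) = 201, L_eff = 201/255 = 0.788235
t(7,3) = 2.66 - 1.760·0.788235 = 1.273
Σt over all 10·10 pixels = 1116094/6375 ≈ 175.0735686
V = pitch²·Σt = 1.03²·1116094/6375 = 185.736

t(7,3)=1.273 V=185.736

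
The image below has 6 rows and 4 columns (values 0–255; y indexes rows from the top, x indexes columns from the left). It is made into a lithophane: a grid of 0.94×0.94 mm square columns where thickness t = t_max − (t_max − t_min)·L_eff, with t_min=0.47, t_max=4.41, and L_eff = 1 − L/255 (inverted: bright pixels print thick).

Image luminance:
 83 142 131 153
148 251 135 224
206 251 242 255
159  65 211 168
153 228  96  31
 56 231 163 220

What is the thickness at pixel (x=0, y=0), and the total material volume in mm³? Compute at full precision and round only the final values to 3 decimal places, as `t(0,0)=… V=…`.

span = t_max - t_min = 4.41 - 0.47 = 3.940
L(0,0) = 83, L_eff = 1 - 83/255 = 0.674510 (inverted)
t(0,0) = 4.41 - 3.940·0.674510 = 1.752
Σt over all 6·4 pixels = 155369/2125 ≈ 73.1148235
V = pitch²·Σt = 0.94²·155369/2125 = 64.604

t(0,0)=1.752 V=64.604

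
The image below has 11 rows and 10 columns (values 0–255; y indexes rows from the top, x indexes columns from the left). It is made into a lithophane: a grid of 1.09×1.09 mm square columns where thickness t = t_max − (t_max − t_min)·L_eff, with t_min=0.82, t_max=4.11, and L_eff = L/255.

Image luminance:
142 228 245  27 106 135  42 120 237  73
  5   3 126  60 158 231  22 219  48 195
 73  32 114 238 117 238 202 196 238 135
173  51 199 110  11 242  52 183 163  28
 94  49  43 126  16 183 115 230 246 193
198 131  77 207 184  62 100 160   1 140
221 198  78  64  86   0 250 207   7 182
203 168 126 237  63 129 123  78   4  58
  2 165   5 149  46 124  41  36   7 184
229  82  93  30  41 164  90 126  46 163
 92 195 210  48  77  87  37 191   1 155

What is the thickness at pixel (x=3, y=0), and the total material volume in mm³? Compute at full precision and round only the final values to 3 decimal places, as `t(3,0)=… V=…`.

t(3,0)=3.762 V=335.259

span = t_max - t_min = 4.11 - 0.82 = 3.290
L(3,0) = 27, L_eff = 27/255 = 0.105882
t(3,0) = 4.11 - 3.290·0.105882 = 3.762
Σt over all 11·10 pixels = 119927/425 ≈ 282.1811765
V = pitch²·Σt = 1.09²·119927/425 = 335.259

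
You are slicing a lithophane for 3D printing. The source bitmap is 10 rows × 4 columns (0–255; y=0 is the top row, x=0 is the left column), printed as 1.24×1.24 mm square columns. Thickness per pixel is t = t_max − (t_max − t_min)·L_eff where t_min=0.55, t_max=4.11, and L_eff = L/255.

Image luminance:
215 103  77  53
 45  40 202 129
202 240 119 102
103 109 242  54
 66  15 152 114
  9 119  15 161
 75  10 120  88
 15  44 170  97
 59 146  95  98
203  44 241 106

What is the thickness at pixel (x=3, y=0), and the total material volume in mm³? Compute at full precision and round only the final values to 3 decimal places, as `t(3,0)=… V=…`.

t(3,0)=3.370 V=160.542

span = t_max - t_min = 4.11 - 0.55 = 3.560
L(3,0) = 53, L_eff = 53/255 = 0.207843
t(3,0) = 4.11 - 3.560·0.207843 = 3.370
Σt over all 10·4 pixels = 665617/6375 ≈ 104.4105098
V = pitch²·Σt = 1.24²·665617/6375 = 160.542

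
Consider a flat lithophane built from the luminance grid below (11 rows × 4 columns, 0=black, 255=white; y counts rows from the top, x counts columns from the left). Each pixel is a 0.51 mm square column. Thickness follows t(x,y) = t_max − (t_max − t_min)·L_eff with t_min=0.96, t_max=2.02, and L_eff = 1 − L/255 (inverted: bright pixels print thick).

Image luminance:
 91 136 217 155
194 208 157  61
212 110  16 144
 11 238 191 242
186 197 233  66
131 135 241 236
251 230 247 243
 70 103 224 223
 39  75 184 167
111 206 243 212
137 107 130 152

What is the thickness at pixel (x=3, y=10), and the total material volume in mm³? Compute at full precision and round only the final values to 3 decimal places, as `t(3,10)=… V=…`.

span = t_max - t_min = 2.02 - 0.96 = 1.060
L(3,10) = 152, L_eff = 1 - 152/255 = 0.403922 (inverted)
t(3,10) = 2.02 - 1.060·0.403922 = 1.592
Σt over all 11·4 pixels = 459073/6375 ≈ 72.0114510
V = pitch²·Σt = 0.51²·459073/6375 = 18.730

t(3,10)=1.592 V=18.730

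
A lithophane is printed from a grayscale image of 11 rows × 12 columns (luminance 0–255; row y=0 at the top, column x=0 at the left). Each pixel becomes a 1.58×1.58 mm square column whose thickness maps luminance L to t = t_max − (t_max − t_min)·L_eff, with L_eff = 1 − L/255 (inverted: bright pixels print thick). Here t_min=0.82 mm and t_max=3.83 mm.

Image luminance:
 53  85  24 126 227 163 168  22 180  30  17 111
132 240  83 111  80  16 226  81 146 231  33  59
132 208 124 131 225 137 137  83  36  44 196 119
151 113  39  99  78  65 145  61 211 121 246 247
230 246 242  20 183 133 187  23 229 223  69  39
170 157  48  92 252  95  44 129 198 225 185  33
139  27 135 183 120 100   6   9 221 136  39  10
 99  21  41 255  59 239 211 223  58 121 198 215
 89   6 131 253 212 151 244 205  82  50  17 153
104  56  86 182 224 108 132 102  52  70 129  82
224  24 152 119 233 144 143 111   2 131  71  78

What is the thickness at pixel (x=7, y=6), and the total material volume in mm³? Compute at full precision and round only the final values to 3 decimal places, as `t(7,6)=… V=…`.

span = t_max - t_min = 3.83 - 0.82 = 3.010
L(7,6) = 9, L_eff = 1 - 9/255 = 0.964706 (inverted)
t(7,6) = 3.83 - 3.010·0.964706 = 0.926
Σt over all 11·12 pixels = 2571627/8500 ≈ 302.5443529
V = pitch²·Σt = 1.58²·2571627/8500 = 755.272

t(7,6)=0.926 V=755.272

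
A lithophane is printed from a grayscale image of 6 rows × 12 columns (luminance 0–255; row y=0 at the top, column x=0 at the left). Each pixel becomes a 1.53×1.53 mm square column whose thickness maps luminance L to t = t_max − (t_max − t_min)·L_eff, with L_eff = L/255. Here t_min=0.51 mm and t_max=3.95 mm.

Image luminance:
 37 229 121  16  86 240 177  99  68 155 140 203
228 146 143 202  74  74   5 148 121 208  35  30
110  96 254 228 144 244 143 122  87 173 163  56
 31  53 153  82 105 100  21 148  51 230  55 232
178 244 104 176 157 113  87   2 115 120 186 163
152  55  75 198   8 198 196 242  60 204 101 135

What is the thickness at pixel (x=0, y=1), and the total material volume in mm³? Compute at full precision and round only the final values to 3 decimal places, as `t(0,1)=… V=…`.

span = t_max - t_min = 3.95 - 0.51 = 3.440
L(0,1) = 228, L_eff = 228/255 = 0.894118
t(0,1) = 3.95 - 3.440·0.894118 = 0.874
Σt over all 6·12 pixels = 202048/1275 ≈ 158.4690196
V = pitch²·Σt = 1.53²·202048/1275 = 370.960

t(0,1)=0.874 V=370.960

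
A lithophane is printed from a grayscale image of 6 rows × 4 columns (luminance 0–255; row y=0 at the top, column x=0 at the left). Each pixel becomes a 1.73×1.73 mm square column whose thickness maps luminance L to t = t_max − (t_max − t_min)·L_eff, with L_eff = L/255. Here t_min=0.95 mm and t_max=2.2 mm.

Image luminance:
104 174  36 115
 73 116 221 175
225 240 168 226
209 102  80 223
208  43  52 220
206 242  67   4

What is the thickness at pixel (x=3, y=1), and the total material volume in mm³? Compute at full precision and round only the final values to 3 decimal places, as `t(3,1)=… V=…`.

span = t_max - t_min = 2.2 - 0.95 = 1.250
L(3,1) = 175, L_eff = 175/255 = 0.686275
t(3,1) = 2.2 - 1.250·0.686275 = 1.342
Σt over all 6·4 pixels = 36211/1020 ≈ 35.5009804
V = pitch²·Σt = 1.73²·36211/1020 = 106.251

t(3,1)=1.342 V=106.251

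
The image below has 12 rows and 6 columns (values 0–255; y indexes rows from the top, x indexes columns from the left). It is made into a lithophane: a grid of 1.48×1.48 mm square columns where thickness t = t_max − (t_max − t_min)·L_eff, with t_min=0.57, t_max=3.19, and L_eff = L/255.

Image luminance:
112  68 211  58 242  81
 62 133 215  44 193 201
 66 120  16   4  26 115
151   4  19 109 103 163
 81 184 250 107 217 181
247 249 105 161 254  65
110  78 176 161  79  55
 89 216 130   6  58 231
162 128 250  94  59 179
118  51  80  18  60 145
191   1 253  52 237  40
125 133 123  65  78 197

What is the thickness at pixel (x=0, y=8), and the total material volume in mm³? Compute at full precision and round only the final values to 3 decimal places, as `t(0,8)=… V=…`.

span = t_max - t_min = 3.19 - 0.57 = 2.620
L(0,8) = 162, L_eff = 162/255 = 0.635294
t(0,8) = 3.19 - 2.620·0.635294 = 1.526
Σt over all 12·6 pixels = 70789/510 ≈ 138.8019608
V = pitch²·Σt = 1.48²·70789/510 = 304.032

t(0,8)=1.526 V=304.032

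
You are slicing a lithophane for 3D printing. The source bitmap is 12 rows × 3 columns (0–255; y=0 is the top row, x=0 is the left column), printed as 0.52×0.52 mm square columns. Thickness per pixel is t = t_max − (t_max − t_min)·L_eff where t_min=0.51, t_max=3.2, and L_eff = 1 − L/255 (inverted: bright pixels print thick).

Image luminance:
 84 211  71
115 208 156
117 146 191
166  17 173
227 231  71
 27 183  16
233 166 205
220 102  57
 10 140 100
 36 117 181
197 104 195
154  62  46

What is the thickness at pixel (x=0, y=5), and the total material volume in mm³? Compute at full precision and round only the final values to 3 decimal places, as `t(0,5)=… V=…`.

span = t_max - t_min = 3.2 - 0.51 = 2.690
L(0,5) = 27, L_eff = 1 - 27/255 = 0.894118 (inverted)
t(0,5) = 3.2 - 2.690·0.894118 = 0.795
Σt over all 12·3 pixels = 348379/5100 ≈ 68.3096078
V = pitch²·Σt = 0.52²·348379/5100 = 18.471

t(0,5)=0.795 V=18.471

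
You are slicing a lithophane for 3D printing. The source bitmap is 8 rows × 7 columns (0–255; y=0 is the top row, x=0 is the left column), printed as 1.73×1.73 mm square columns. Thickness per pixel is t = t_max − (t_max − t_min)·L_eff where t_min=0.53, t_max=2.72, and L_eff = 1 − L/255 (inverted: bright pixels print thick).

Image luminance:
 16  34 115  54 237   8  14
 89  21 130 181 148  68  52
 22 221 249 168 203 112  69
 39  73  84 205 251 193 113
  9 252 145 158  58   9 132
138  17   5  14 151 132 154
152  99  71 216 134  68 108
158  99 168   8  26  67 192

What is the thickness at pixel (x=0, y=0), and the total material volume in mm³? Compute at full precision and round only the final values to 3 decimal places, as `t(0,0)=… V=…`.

t(0,0)=0.667 V=245.853

span = t_max - t_min = 2.72 - 0.53 = 2.190
L(0,0) = 16, L_eff = 1 - 16/255 = 0.937255 (inverted)
t(0,0) = 2.72 - 2.190·0.937255 = 0.667
Σt over all 8·7 pixels = 698237/8500 ≈ 82.1455294
V = pitch²·Σt = 1.73²·698237/8500 = 245.853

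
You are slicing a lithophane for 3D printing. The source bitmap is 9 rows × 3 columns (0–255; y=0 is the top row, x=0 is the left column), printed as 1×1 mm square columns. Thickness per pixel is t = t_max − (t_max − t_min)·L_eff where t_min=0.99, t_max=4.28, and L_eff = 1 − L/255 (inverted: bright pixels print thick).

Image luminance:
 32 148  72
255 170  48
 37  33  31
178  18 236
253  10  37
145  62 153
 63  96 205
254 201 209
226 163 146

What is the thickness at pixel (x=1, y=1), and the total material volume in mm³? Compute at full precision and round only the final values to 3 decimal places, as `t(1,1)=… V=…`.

t(1,1)=3.183 V=71.642

span = t_max - t_min = 4.28 - 0.99 = 3.290
L(1,1) = 170, L_eff = 1 - 170/255 = 0.333333 (inverted)
t(1,1) = 4.28 - 3.290·0.333333 = 3.183
Σt over all 9·3 pixels = 456716/6375 ≈ 71.6417255
V = pitch²·Σt = 1²·456716/6375 = 71.642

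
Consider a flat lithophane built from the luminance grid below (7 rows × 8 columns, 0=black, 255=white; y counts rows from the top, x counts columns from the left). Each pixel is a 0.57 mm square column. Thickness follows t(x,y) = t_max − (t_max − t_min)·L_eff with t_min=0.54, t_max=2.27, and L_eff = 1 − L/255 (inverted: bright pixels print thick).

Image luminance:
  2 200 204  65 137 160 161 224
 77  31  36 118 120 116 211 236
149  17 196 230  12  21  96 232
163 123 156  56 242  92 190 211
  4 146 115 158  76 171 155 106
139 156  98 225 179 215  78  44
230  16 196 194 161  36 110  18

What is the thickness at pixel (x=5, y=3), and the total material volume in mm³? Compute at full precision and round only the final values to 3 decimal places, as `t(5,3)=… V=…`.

t(5,3)=1.164 V=25.938

span = t_max - t_min = 2.27 - 0.54 = 1.730
L(5,3) = 92, L_eff = 1 - 92/255 = 0.639216 (inverted)
t(5,3) = 2.27 - 1.730·0.639216 = 1.164
Σt over all 7·8 pixels = 479/6 ≈ 79.8333333
V = pitch²·Σt = 0.57²·479/6 = 25.938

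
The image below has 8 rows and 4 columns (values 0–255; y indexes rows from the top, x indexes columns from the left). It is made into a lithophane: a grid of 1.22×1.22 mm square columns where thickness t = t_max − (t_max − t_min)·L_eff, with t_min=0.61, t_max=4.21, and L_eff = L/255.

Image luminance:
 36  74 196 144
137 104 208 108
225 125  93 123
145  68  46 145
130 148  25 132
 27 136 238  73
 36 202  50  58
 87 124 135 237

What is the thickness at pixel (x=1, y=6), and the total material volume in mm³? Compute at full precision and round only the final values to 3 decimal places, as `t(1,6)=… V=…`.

span = t_max - t_min = 4.21 - 0.61 = 3.600
L(1,6) = 202, L_eff = 202/255 = 0.792157
t(1,6) = 4.21 - 3.600·0.792157 = 1.358
Σt over all 8·4 pixels = 34366/425 ≈ 80.8611765
V = pitch²·Σt = 1.22²·34366/425 = 120.354

t(1,6)=1.358 V=120.354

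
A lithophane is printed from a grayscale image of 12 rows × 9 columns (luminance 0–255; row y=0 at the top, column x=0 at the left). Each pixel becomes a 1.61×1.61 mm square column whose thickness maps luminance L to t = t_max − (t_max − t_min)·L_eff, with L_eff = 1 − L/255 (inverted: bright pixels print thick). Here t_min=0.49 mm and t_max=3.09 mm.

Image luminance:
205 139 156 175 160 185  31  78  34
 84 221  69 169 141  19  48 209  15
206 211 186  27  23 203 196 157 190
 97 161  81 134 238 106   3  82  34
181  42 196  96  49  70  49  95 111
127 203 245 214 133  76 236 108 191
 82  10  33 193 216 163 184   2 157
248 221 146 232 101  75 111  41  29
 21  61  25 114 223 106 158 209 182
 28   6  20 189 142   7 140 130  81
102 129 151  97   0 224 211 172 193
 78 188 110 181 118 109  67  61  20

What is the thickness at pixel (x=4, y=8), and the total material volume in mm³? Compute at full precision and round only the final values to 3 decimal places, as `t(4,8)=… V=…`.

t(4,8)=2.764 V=485.829

span = t_max - t_min = 3.09 - 0.49 = 2.600
L(4,8) = 223, L_eff = 1 - 223/255 = 0.125490 (inverted)
t(4,8) = 3.09 - 2.600·0.125490 = 2.764
Σt over all 12·9 pixels = 14057/75 ≈ 187.4266667
V = pitch²·Σt = 1.61²·14057/75 = 485.829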